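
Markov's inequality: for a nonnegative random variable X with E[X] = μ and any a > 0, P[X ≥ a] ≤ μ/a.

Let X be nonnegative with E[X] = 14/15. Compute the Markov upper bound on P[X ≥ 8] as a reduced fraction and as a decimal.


μ = E[X] = 14/15, a = 8.
Markov: P[X ≥ 8] ≤ μ/a = (14/15)/8 = 7/60.
Numerically: ≈ 0.11667.
(Since a = 8 > μ = 0.93333, the bound 7/60 is < 1 and informative.)

P[X ≥ 8] ≤ 7/60 ≈ 0.11667.


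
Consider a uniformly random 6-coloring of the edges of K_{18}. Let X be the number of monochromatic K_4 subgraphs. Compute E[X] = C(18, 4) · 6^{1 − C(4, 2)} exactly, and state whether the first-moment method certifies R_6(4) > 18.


E[X] = C(18, 4) · 6^{1 − 6} = 3060 · 6^{−5} = 3060/7776.
As a reduced fraction: E[X] = 85/216 ≈ 0.39352.
Is E[X] < 1? YES.
Since E[X] < 1, there exists a 6-coloring of K_{18} with no monochromatic K_4; hence R_6(4) > 18.

E[X] = 85/216 ≈ 0.39352; E[X] < 1, so R_6(4) > 18.


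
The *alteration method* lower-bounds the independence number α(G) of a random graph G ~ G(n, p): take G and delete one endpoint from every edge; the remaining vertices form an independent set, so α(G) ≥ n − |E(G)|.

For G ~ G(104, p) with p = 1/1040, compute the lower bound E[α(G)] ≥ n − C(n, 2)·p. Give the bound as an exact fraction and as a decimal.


E[|E(G)|] = C(104, 2)·p = 5356 · (1/1040) = 103/20.
E[α(G)] ≥ n − E[|E(G)|] = 104 − 103/20 = 1977/20.
Numerically: ≈ 98.850.
(This is only a lower bound; the true E[α(G)] may be larger.)

E[α(G)] ≥ 1977/20 ≈ 98.850.


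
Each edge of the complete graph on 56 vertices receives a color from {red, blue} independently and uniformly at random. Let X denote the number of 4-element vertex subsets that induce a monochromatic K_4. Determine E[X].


Let X = Σ_S X_S over the C(56, 4) = 367290 subsets S of size 4, where X_S = 1 if the K_4 on S is monochromatic.
For a fixed S, the K_4 on S has C(4, 2) = 6 edges. P[all 6 edges red] = (1/2)^6, and likewise for blue, so P[monochromatic] = 2·(1/2)^6 = 2^{1 − 6} = 1/32.
By linearity: E[X] = C(56, 4) · 2^{1 − 6} = 367290 · 1/32 = 183645/16.
Numerically: E[X] ≈ 11477.81250.

E[X] = C(56,4)·2^(1−C(4,2)) = 183645/16 ≈ 11477.81250.


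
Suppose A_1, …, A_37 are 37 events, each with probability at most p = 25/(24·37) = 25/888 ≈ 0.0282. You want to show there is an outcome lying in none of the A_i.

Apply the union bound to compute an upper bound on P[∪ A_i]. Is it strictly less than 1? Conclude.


Union bound: P[∪_{i=1}^{37} A_i] ≤ Σ_i P[A_i] ≤ 37·p = 37·(25/888) = 25/24.
Numerically: 25/24 ≈ 1.0417.
Is 25/24 < 1? NO.
Since the bound 25/24 is ≥ 1, the union bound is uninformative here; it does NOT by itself certify existence.

37·p = 25/24 ≈ 1.0417; existence NOT certified by the union bound.


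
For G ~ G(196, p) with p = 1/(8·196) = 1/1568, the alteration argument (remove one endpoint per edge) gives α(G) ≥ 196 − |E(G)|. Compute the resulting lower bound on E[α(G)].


E[|E(G)|] = C(196, 2)·p = 19110 · (1/1568) = 195/16.
E[α(G)] ≥ n − E[|E(G)|] = 196 − 195/16 = 2941/16.
Numerically: ≈ 183.812500.
(This is only a lower bound; the true E[α(G)] may be larger.)

E[α(G)] ≥ 2941/16 ≈ 183.812500.


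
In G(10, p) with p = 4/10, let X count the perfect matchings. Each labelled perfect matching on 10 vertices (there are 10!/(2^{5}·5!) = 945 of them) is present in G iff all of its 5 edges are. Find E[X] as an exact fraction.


K_10 has 10!/(2^{5}·5!) = 945 labelled perfect matchings.
For each such perfect matching H, let X_H = 1 if all 5 edges of H are present in G. Then P[X_H = 1] = p^{5} = (2/5)^{5} = 32/3125.
By linearity: E[X] = Σ_H E[X_H] = 945 · p^{5} = 945 · 32/3125 = 6048/625.
Numerically: E[X] ≈ 9.6768.

E[X] = 945 · (2/5)^{5} = 6048/625 ≈ 9.6768.


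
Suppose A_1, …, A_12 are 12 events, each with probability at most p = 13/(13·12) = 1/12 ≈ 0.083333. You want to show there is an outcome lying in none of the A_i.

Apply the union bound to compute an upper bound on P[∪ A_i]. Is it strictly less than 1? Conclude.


Union bound: P[∪_{i=1}^{12} A_i] ≤ Σ_i P[A_i] ≤ 12·p = 12·(1/12) = 1.
Numerically: 1 ≈ 1.000000.
Is 1 < 1? NO.
Since the bound 1 is ≥ 1, the union bound is uninformative here; it does NOT by itself certify existence.

12·p = 1 ≈ 1.000000; existence NOT certified by the union bound.


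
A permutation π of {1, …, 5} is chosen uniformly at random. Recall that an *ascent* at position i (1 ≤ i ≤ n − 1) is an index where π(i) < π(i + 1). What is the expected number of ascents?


Write X = Σ X_I over i = 1, …, 4, with X_I the indicator of one ascent.
There are 4 indicators.
For each fixed i, the pair (π(i), π(i+1)) is a uniformly random ordered pair of distinct values from {1, …, 5}; by symmetry P[π(i) < π(i+1)] = 1/2.
By linearity: E[X] = 4 · (1/2) = (5 − 1) · (1/2) = 2 ≈ 2.0000.

E[X] = 2 = 2.0000.


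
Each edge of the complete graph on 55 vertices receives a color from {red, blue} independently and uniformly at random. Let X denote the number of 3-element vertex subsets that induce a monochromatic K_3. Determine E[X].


Let X = Σ_S X_S over the C(55, 3) = 26235 subsets S of size 3, where X_S = 1 if the K_3 on S is monochromatic.
For a fixed S, the K_3 on S has C(3, 2) = 3 edges. P[all 3 edges red] = (1/2)^3, and likewise for blue, so P[monochromatic] = 2·(1/2)^3 = 2^{1 − 3} = 1/4.
Summing: E[X] = C(55, 3) · 2^{1 − 3} = 26235 · 1/4 = 26235/4.
Numerically: E[X] ≈ 6558.750.

E[X] = C(55,3)·2^(1−C(3,2)) = 26235/4 ≈ 6558.750.


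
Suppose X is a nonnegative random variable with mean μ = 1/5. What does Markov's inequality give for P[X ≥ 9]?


μ = E[X] = 1/5, a = 9.
Markov: P[X ≥ 9] ≤ μ/a = (1/5)/9 = 1/45.
Numerically: ≈ 0.022222.
(Since a = 9 > μ = 0.200000, the bound 1/45 is < 1 and informative.)

P[X ≥ 9] ≤ 1/45 ≈ 0.022222.


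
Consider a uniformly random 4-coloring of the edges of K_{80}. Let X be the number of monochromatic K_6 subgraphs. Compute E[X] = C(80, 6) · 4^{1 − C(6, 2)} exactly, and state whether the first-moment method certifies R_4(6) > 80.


E[X] = C(80, 6) · 4^{1 − 15} = 300500200 · 4^{−14} = 300500200/268435456.
As a reduced fraction: E[X] = 37562525/33554432 ≈ 1.1194505.
Is E[X] < 1? NO.
Since E[X] ≥ 1, the first-moment bound is inconclusive at n = 80; it does NOT by itself certify R_4(6) > 80.

E[X] = 37562525/33554432 ≈ 1.1194505; E[X] ≥ 1; first-moment method inconclusive here.


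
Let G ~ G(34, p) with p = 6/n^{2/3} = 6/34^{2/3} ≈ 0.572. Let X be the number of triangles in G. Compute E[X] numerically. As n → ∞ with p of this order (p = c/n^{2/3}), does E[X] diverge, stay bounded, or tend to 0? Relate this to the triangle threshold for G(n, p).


Number of potential triangles: C(34, 3) = 5984.
Each occurs with probability p³ ≈ (0.572)³ ≈ 1.86851e-01.
By linearity: E[X] = C(34, 3)·p³ ≈ 5984 · 1.86851e-01 ≈ 1118.118.
Since α = 2/3 < 1, p = c/n^{2/3} ≫ 1/n is above the triangle threshold p ~ 1/n. Asymptotically E[X] ~ (c³/6)·n^{3(1−α)} = (6³/6)·n^{1} → ∞; triangles are abundant w.h.p.

E[X] ≈ 1118.118; in regime p = Θ(1/n^{2/3}) E[X] diverges (above the triangle threshold p ~ 1/n).


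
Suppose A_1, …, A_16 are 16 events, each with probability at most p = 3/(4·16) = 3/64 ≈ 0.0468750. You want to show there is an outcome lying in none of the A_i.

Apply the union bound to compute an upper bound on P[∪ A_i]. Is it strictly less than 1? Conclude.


Union bound: P[∪_{i=1}^{16} A_i] ≤ Σ_i P[A_i] ≤ 16·p = 16·(3/64) = 3/4.
Numerically: 3/4 ≈ 0.7500000.
Is 3/4 < 1? YES.
Since P[∪ A_i] ≤ 3/4 < 1, the complement has P[∩ A_i^c] ≥ 1 − 3/4 = 1/4 > 0, so some outcome avoids every A_i.

16·p = 3/4 ≈ 0.7500000; existence CERTIFIED by the union bound.


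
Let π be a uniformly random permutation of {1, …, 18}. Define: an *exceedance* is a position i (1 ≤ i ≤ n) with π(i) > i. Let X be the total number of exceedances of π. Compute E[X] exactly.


Write X = Σ_{i=1}^{18} X_i, where X_i = 1_{π(i) > i}.
For each fixed i, π(i) is uniform over {1, …, 18} (marginal of a uniform permutation), so P[π(i) > i] = (n − i)/n. Summing: Σ_{i=1}^{18} (n − i)/n = (0 + 1 + … + 17)/18 = 18(18 − 1)/(2·18) = (18 − 1)/2.
Hence E[X] = Σ_{i=1}^{18} (18 − i)/18 = 17/2 ≈ 8.500.

E[X] = 17/2 = 8.500.


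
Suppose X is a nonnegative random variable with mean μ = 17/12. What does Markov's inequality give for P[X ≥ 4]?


μ = E[X] = 17/12, a = 4.
Markov: P[X ≥ 4] ≤ μ/a = (17/12)/4 = 17/48.
Numerically: ≈ 0.3542.
(Since a = 4 > μ = 1.4167, the bound 17/48 is < 1 and informative.)

P[X ≥ 4] ≤ 17/48 ≈ 0.3542.


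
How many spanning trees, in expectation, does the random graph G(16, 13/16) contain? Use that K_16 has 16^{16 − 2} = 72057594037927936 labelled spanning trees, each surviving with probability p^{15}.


K_16 has 16^{16 − 2} = 72057594037927936 labelled spanning trees.
For each such spanning tree H, let X_H = 1 if all 15 edges of H are present in G. Then P[X_H = 1] = p^{15} = (13/16)^{15} = 51185893014090757/1152921504606846976.
By linearity of expectation: E[X] = Σ_H E[X_H] = 72057594037927936 · p^{15} = 72057594037927936 · 51185893014090757/1152921504606846976 = 51185893014090757/16.
Numerically: E[X] ≈ 3.2e+15.

E[X] = 72057594037927936 · (13/16)^{15} = 51185893014090757/16 ≈ 3.2e+15.


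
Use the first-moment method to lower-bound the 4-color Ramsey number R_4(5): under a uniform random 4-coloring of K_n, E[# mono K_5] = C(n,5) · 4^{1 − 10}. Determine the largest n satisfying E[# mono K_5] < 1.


We need C(n, 5) · 4^{1 − 10} < 1, i.e. C(n, 5) < 4^{10 − 1} = 262144.
Check values of n near the boundary:
  n = 28: C(28, 5) = 98280; 98280 < 262144? YES
  n = 29: C(29, 5) = 118755; 118755 < 262144? YES
  n = 30: C(30, 5) = 142506; 142506 < 262144? YES
  n = 31: C(31, 5) = 169911; 169911 < 262144? YES
  n = 32: C(32, 5) = 201376; 201376 < 262144? YES
  n = 33: C(33, 5) = 237336; 237336 < 262144? YES
  n = 34: C(34, 5) = 278256; 278256 < 262144? NO
  n = 35: C(35, 5) = 324632; 324632 < 262144? NO
  n = 36: C(36, 5) = 376992; 376992 < 262144? NO
The largest n with C(n, 5) < 262144 is n = 33 (where E[X] = 29667/32768 ≈ 0.9054). Hence R_4(5) > 33, i.e. R_4(5) ≥ 34.

Largest n = 33; hence R_4(5) > 33.


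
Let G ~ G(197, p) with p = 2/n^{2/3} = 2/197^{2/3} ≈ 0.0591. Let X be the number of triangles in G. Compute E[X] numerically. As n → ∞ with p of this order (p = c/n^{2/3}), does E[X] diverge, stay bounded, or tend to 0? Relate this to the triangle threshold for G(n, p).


Number of potential triangles: C(197, 3) = 1254890.
Each occurs with probability p³ ≈ (0.0591)³ ≈ 2.06138e-04.
By linearity: E[X] = C(197, 3)·p³ ≈ 1254890 · 2.06138e-04 ≈ 258.680.
Since α = 2/3 < 1, p = c/n^{2/3} ≫ 1/n is above the triangle threshold p ~ 1/n. Asymptotically E[X] ~ (c³/6)·n^{3(1−α)} = (2³/6)·n^{1} → ∞; triangles are abundant w.h.p.

E[X] ≈ 258.680; in regime p = Θ(1/n^{2/3}) E[X] diverges (above the triangle threshold p ~ 1/n).


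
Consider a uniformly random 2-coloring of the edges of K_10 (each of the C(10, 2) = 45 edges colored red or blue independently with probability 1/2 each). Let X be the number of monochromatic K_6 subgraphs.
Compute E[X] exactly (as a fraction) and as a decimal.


Let X = Σ_S X_S over the C(10, 6) = 210 subsets S of size 6, where X_S = 1 if the K_6 on S is monochromatic.
For a fixed S, the K_6 on S has C(6, 2) = 15 edges. P[all 15 edges red] = (1/2)^15, and likewise for blue, so P[monochromatic] = 2·(1/2)^15 = 2^{1 − 15} = 1/16384.
By linearity of expectation: E[X] = C(10, 6) · 2^{1 − 15} = 210 · 1/16384 = 105/8192.
Numerically: E[X] ≈ 0.0128.

E[X] = C(10,6)·2^(1−C(6,2)) = 105/8192 ≈ 0.0128.


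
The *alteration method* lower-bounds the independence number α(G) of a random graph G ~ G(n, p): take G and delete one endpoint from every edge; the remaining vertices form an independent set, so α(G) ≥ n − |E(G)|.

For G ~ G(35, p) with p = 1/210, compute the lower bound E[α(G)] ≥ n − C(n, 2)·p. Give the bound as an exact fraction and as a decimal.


E[|E(G)|] = C(35, 2)·p = 595 · (1/210) = 17/6.
E[α(G)] ≥ n − E[|E(G)|] = 35 − 17/6 = 193/6.
Numerically: ≈ 32.16667.
(This is only a lower bound; the true E[α(G)] may be larger.)

E[α(G)] ≥ 193/6 ≈ 32.16667.


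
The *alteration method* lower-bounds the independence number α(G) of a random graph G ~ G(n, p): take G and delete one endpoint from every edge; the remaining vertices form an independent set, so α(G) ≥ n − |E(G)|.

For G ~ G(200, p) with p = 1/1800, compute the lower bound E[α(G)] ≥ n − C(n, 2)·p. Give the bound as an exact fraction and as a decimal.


E[|E(G)|] = C(200, 2)·p = 19900 · (1/1800) = 199/18.
E[α(G)] ≥ n − E[|E(G)|] = 200 − 199/18 = 3401/18.
Numerically: ≈ 188.944444.
(This is only a lower bound; the true E[α(G)] may be larger.)

E[α(G)] ≥ 3401/18 ≈ 188.944444.


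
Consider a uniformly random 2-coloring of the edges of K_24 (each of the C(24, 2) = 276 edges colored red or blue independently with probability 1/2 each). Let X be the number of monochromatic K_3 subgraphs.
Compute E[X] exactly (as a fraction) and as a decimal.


Let X = Σ_S X_S over the C(24, 3) = 2024 subsets S of size 3, where X_S = 1 if the K_3 on S is monochromatic.
For a fixed S, the K_3 on S has C(3, 2) = 3 edges. P[all 3 edges red] = (1/2)^3, and likewise for blue, so P[monochromatic] = 2·(1/2)^3 = 2^{1 − 3} = 1/4.
By linearity of expectation: E[X] = C(24, 3) · 2^{1 − 3} = 2024 · 1/4 = 506.
Numerically: E[X] ≈ 506.000.

E[X] = C(24,3)·2^(1−C(3,2)) = 506 ≈ 506.000.


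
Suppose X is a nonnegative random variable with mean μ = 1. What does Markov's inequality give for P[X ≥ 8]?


μ = E[X] = 1, a = 8.
Markov: P[X ≥ 8] ≤ μ/a = (1)/8 = 1/8.
Numerically: ≈ 0.12500.
(Since a = 8 > μ = 1.00000, the bound 1/8 is < 1 and informative.)

P[X ≥ 8] ≤ 1/8 ≈ 0.12500.


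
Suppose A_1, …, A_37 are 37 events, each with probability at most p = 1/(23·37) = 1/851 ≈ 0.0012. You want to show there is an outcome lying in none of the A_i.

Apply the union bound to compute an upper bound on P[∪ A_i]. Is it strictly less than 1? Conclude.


Union bound: P[∪_{i=1}^{37} A_i] ≤ Σ_i P[A_i] ≤ 37·p = 37·(1/851) = 1/23.
Numerically: 1/23 ≈ 0.0435.
Is 1/23 < 1? YES.
Since P[∪ A_i] ≤ 1/23 < 1, the complement has P[∩ A_i^c] ≥ 1 − 1/23 = 22/23 > 0, so some outcome avoids every A_i.

37·p = 1/23 ≈ 0.0435; existence CERTIFIED by the union bound.


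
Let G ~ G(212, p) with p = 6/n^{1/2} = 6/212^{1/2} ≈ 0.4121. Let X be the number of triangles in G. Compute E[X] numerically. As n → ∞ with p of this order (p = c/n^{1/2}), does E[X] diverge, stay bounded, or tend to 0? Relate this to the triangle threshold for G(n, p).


Number of potential triangles: C(212, 3) = 1565620.
Each occurs with probability p³ ≈ (0.4121)³ ≈ 6.997614e-02.
By linearity: E[X] = C(212, 3)·p³ ≈ 1565620 · 6.997614e-02 ≈ 109556.0386.
Since α = 1/2 < 1, p = c/n^{1/2} ≫ 1/n is above the triangle threshold p ~ 1/n. Asymptotically E[X] ~ (c³/6)·n^{3(1−α)} = (6³/6)·n^{1.5} → ∞; triangles are abundant w.h.p.

E[X] ≈ 109556.0386; in regime p = Θ(1/n^{1/2}) E[X] diverges (above the triangle threshold p ~ 1/n).


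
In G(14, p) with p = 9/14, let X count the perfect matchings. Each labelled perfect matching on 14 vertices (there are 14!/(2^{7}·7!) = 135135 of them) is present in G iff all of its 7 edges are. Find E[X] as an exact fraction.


K_14 has 14!/(2^{7}·7!) = 135135 labelled perfect matchings.
For each such perfect matching H, let X_H = 1 if all 7 edges of H are present in G. Then P[X_H = 1] = p^{7} = (9/14)^{7} = 4782969/105413504.
By linearity: E[X] = Σ_H E[X_H] = 135135 · p^{7} = 135135 · 4782969/105413504 = 92335216545/15059072.
Numerically: E[X] ≈ 6132.

E[X] = 135135 · (9/14)^{7} = 92335216545/15059072 ≈ 6132.


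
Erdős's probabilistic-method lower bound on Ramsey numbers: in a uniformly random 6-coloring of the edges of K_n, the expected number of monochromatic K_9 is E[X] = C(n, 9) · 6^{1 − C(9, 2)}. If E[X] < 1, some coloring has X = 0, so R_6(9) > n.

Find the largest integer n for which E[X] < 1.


We need C(n, 9) · 6^{1 − 36} < 1, i.e. C(n, 9) < 6^{36 − 1} = 1719070799748422591028658176.
Check values of n near the boundary:
  n = 4407: C(4407, 9) = 1713856532599459170657070050; 1713856532599459170657070050 < 1719070799748422591028658176? YES
  n = 4408: C(4408, 9) = 1717362945146264156457459600; 1717362945146264156457459600 < 1719070799748422591028658176? YES
  n = 4409: C(4409, 9) = 1720875732988608787686577131; 1720875732988608787686577131 < 1719070799748422591028658176? NO
  n = 4410: C(4410, 9) = 1724394906266704102180823710; 1724394906266704102180823710 < 1719070799748422591028658176? NO
The largest n with C(n, 9) < 1719070799748422591028658176 is n = 4408 (where E[X] = 35778394690547169926197075/35813974994758803979763712 ≈ 0.999). Hence R_6(9) > 4408, i.e. R_6(9) ≥ 4409.

Largest n = 4408; hence R_6(9) > 4408.


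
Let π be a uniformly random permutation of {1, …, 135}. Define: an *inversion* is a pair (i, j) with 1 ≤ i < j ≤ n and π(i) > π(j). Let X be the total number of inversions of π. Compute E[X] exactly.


Write X = Σ X_I over the C(135, 2) = 9045 pairs i < j, with X_I the indicator of one inversion.
There are 9045 indicators.
For each fixed pair i < j, the values π(i) and π(j) are two distinct elements of {1, …, 135} in uniformly random order; by symmetry P[π(i) > π(j)] = 1/2.
By linearity: E[X] = 9045 · (1/2) = C(135, 2) · (1/2) = 9045/2 = 9045/2 ≈ 4522.500.

E[X] = 9045/2 = 4522.500.


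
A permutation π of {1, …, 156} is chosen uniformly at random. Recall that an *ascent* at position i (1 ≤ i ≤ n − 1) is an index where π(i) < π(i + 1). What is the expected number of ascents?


Write X = Σ X_I over i = 1, …, 155, with X_I the indicator of one ascent.
There are 155 indicators.
For each fixed i, the pair (π(i), π(i+1)) is a uniformly random ordered pair of distinct values from {1, …, 156}; by symmetry P[π(i) < π(i+1)] = 1/2.
By linearity: E[X] = 155 · (1/2) = (156 − 1) · (1/2) = 155/2 ≈ 77.5000.

E[X] = 155/2 = 77.5000.


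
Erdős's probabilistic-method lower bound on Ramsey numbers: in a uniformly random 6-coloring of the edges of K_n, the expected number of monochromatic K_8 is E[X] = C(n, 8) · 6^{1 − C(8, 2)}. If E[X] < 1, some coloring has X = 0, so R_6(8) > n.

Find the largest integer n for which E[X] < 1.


We need C(n, 8) · 6^{1 − 28} < 1, i.e. C(n, 8) < 6^{28 − 1} = 1023490369077469249536.
Check values of n near the boundary:
  n = 1590: C(1590, 8) = 995397314198933813310; 995397314198933813310 < 1023490369077469249536? YES
  n = 1591: C(1591, 8) = 1000427749141189953870; 1000427749141189953870 < 1023490369077469249536? YES
  n = 1592: C(1592, 8) = 1005480414540892933435; 1005480414540892933435 < 1023490369077469249536? YES
  n = 1593: C(1593, 8) = 1010555394551193970323; 1010555394551193970323 < 1023490369077469249536? YES
  n = 1594: C(1594, 8) = 1015652773590544255167; 1015652773590544255167 < 1023490369077469249536? YES
  n = 1595: C(1595, 8) = 1020772636343363633895; 1020772636343363633895 < 1023490369077469249536? YES
  n = 1596: C(1596, 8) = 1025915067760710553965; 1025915067760710553965 < 1023490369077469249536? NO
The largest n with C(n, 8) < 1023490369077469249536 is n = 1595 (where E[X] = 113419181815929292655/113721152119718805504 ≈ 0.9973446). Hence R_6(8) > 1595, i.e. R_6(8) ≥ 1596.

Largest n = 1595; hence R_6(8) > 1595.


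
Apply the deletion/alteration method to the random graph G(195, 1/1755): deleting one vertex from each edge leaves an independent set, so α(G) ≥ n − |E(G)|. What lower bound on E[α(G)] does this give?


E[|E(G)|] = C(195, 2)·p = 18915 · (1/1755) = 97/9.
E[α(G)] ≥ n − E[|E(G)|] = 195 − 97/9 = 1658/9.
Numerically: ≈ 184.2222.
(This is only a lower bound; the true E[α(G)] may be larger.)

E[α(G)] ≥ 1658/9 ≈ 184.2222.


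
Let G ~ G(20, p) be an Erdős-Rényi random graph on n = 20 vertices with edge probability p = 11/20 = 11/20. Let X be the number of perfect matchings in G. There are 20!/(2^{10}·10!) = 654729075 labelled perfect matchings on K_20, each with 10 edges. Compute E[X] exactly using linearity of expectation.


K_20 has 20!/(2^{10}·10!) = 654729075 labelled perfect matchings.
For each such perfect matching H, let X_H = 1 if all 10 edges of H are present in G. Then P[X_H = 1] = p^{10} = (11/20)^{10} = 25937424601/10240000000000.
Summing the indicators: E[X] = Σ_H E[X_H] = 654729075 · p^{10} = 654729075 · 25937424601/10240000000000 = 679279440675798963/409600000000.
Numerically: E[X] ≈ 1.658e+06.

E[X] = 654729075 · (11/20)^{10} = 679279440675798963/409600000000 ≈ 1.658e+06.


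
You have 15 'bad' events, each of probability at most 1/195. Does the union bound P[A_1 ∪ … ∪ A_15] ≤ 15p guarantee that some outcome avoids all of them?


Union bound: P[∪_{i=1}^{15} A_i] ≤ Σ_i P[A_i] ≤ 15·p = 15·(1/195) = 1/13.
Numerically: 1/13 ≈ 0.076923.
Is 1/13 < 1? YES.
Since P[∪ A_i] ≤ 1/13 < 1, the complement has P[∩ A_i^c] ≥ 1 − 1/13 = 12/13 > 0, so some outcome avoids every A_i.

15·p = 1/13 ≈ 0.076923; existence CERTIFIED by the union bound.


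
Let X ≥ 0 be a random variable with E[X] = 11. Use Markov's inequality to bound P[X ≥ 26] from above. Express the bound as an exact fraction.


μ = E[X] = 11, a = 26.
Markov: P[X ≥ 26] ≤ μ/a = (11)/26 = 11/26.
Numerically: ≈ 0.423077.
(Since a = 26 > μ = 11.000000, the bound 11/26 is < 1 and informative.)

P[X ≥ 26] ≤ 11/26 ≈ 0.423077.


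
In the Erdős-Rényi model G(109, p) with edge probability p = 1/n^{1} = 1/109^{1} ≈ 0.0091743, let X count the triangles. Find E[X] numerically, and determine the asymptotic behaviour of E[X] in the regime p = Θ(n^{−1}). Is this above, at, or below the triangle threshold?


Number of potential triangles: C(109, 3) = 209934.
Each occurs with probability p³ ≈ (0.0091743)³ ≈ 7.7218348e-07.
By linearity: E[X] = C(109, 3)·p³ ≈ 209934 · 7.7218348e-07 ≈ 0.16211.
Here α = 1, so p = 1/n is exactly at the triangle threshold p ~ 1/n. Asymptotically E[X] → c³/6 = 1³/6 = 1/6 ≈ 0.16667, a bounded constant. In this regime the triangle count is asymptotically Poisson(c³/6).

E[X] ≈ 0.16211; in regime p = Θ(1/n^{1}) E[X] stays bounded (at the triangle threshold p ~ 1/n).


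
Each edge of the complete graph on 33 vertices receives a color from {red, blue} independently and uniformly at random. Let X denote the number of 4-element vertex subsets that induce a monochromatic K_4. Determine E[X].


Let X = Σ_S X_S over the C(33, 4) = 40920 subsets S of size 4, where X_S = 1 if the K_4 on S is monochromatic.
For a fixed S, the K_4 on S has C(4, 2) = 6 edges. P[all 6 edges red] = (1/2)^6, and likewise for blue, so P[monochromatic] = 2·(1/2)^6 = 2^{1 − 6} = 1/32.
By linearity of expectation: E[X] = C(33, 4) · 2^{1 − 6} = 40920 · 1/32 = 5115/4.
Numerically: E[X] ≈ 1278.750.

E[X] = C(33,4)·2^(1−C(4,2)) = 5115/4 ≈ 1278.750.


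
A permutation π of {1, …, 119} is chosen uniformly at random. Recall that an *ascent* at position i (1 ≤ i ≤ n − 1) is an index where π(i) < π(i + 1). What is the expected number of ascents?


Write X = Σ X_I over i = 1, …, 118, with X_I the indicator of one ascent.
There are 118 indicators.
For each fixed i, the pair (π(i), π(i+1)) is a uniformly random ordered pair of distinct values from {1, …, 119}; by symmetry P[π(i) < π(i+1)] = 1/2.
By linearity: E[X] = 118 · (1/2) = (119 − 1) · (1/2) = 59 ≈ 59.00000.

E[X] = 59 = 59.00000.


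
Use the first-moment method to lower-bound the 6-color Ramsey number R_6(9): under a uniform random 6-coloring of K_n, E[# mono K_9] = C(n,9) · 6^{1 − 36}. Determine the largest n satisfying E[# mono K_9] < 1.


We need C(n, 9) · 6^{1 − 36} < 1, i.e. C(n, 9) < 6^{36 − 1} = 1719070799748422591028658176.
Check values of n near the boundary:
  n = 4405: C(4405, 9) = 1706862792900636302463627150; 1706862792900636302463627150 < 1719070799748422591028658176? YES
  n = 4406: C(4406, 9) = 1710356485221788389505285700; 1710356485221788389505285700 < 1719070799748422591028658176? YES
  n = 4407: C(4407, 9) = 1713856532599459170657070050; 1713856532599459170657070050 < 1719070799748422591028658176? YES
  n = 4408: C(4408, 9) = 1717362945146264156457459600; 1717362945146264156457459600 < 1719070799748422591028658176? YES
  n = 4409: C(4409, 9) = 1720875732988608787686577131; 1720875732988608787686577131 < 1719070799748422591028658176? NO
The largest n with C(n, 9) < 1719070799748422591028658176 is n = 4408 (where E[X] = 35778394690547169926197075/35813974994758803979763712 ≈ 0.999007). Hence R_6(9) > 4408, i.e. R_6(9) ≥ 4409.

Largest n = 4408; hence R_6(9) > 4408.


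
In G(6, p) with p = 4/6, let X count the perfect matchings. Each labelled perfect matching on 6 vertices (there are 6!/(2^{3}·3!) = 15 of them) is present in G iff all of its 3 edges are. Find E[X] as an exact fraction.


K_6 has 6!/(2^{3}·3!) = 15 labelled perfect matchings.
For each such perfect matching H, let X_H = 1 if all 3 edges of H are present in G. Then P[X_H = 1] = p^{3} = (2/3)^{3} = 8/27.
By linearity of expectation: E[X] = Σ_H E[X_H] = 15 · p^{3} = 15 · 8/27 = 40/9.
Numerically: E[X] ≈ 4.44.

E[X] = 15 · (2/3)^{3} = 40/9 ≈ 4.44.


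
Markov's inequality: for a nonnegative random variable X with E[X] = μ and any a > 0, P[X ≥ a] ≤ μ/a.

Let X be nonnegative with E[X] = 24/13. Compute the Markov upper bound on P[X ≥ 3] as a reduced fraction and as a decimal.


μ = E[X] = 24/13, a = 3.
Markov: P[X ≥ 3] ≤ μ/a = (24/13)/3 = 8/13.
Numerically: ≈ 0.615385.
(Since a = 3 > μ = 1.846154, the bound 8/13 is < 1 and informative.)

P[X ≥ 3] ≤ 8/13 ≈ 0.615385.


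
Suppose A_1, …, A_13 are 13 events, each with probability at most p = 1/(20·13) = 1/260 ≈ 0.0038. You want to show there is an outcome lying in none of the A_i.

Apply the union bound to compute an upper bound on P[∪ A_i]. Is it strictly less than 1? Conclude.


Union bound: P[∪_{i=1}^{13} A_i] ≤ Σ_i P[A_i] ≤ 13·p = 13·(1/260) = 1/20.
Numerically: 1/20 ≈ 0.0500.
Is 1/20 < 1? YES.
Since P[∪ A_i] ≤ 1/20 < 1, the complement has P[∩ A_i^c] ≥ 1 − 1/20 = 19/20 > 0, so some outcome avoids every A_i.

13·p = 1/20 ≈ 0.0500; existence CERTIFIED by the union bound.


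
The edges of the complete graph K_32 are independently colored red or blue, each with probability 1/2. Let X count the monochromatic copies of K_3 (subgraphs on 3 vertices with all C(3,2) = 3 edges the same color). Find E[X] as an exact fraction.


Let X = Σ_S X_S over the C(32, 3) = 4960 subsets S of size 3, where X_S = 1 if the K_3 on S is monochromatic.
For a fixed S, the K_3 on S has C(3, 2) = 3 edges. P[all 3 edges red] = (1/2)^3, and likewise for blue, so P[monochromatic] = 2·(1/2)^3 = 2^{1 − 3} = 1/4.
By linearity of expectation: E[X] = C(32, 3) · 2^{1 − 3} = 4960 · 1/4 = 1240.
Numerically: E[X] ≈ 1240.00000.

E[X] = C(32,3)·2^(1−C(3,2)) = 1240 ≈ 1240.00000.


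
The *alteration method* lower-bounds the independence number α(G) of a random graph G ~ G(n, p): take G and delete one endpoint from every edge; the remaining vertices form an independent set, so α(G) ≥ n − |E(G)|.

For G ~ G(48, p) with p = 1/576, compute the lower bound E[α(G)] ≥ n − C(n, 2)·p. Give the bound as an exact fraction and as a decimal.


E[|E(G)|] = C(48, 2)·p = 1128 · (1/576) = 47/24.
E[α(G)] ≥ n − E[|E(G)|] = 48 − 47/24 = 1105/24.
Numerically: ≈ 46.042.
(This is only a lower bound; the true E[α(G)] may be larger.)

E[α(G)] ≥ 1105/24 ≈ 46.042.


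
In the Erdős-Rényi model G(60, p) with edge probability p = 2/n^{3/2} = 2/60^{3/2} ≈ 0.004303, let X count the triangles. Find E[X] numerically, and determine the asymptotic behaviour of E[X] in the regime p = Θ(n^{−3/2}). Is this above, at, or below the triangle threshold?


Number of potential triangles: C(60, 3) = 34220.
Each occurs with probability p³ ≈ (0.004303)³ ≈ 7.969102e-08.
By linearity: E[X] = C(60, 3)·p³ ≈ 34220 · 7.969102e-08 ≈ 0.0027.
Since α = 3/2 > 1, p = c/n^{3/2} = o(1/n) is below the triangle threshold p ~ 1/n. Asymptotically E[X] ~ (c³/6)·n^{3(1−α)} = (2³/6)·n^{-1.5} → 0, so by Markov's inequality G has no triangles w.h.p.

E[X] ≈ 0.0027; in regime p = Θ(1/n^{3/2}) E[X] tends to 0 (below the triangle threshold p ~ 1/n).


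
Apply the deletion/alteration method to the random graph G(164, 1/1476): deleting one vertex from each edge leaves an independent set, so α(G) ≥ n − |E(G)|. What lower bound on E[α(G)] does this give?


E[|E(G)|] = C(164, 2)·p = 13366 · (1/1476) = 163/18.
E[α(G)] ≥ n − E[|E(G)|] = 164 − 163/18 = 2789/18.
Numerically: ≈ 154.944444.
(This is only a lower bound; the true E[α(G)] may be larger.)

E[α(G)] ≥ 2789/18 ≈ 154.944444.


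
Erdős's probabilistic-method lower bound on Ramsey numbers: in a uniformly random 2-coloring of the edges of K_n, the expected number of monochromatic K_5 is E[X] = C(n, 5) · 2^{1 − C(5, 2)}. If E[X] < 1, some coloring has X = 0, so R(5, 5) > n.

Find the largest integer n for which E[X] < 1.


We need C(n, 5) · 2^{1 − 10} < 1, i.e. C(n, 5) < 2^{10 − 1} = 512.
Check values of n near the boundary:
  n = 6: C(6, 5) = 6; 6 < 512? YES
  n = 7: C(7, 5) = 21; 21 < 512? YES
  n = 8: C(8, 5) = 56; 56 < 512? YES
  n = 9: C(9, 5) = 126; 126 < 512? YES
  n = 10: C(10, 5) = 252; 252 < 512? YES
  n = 11: C(11, 5) = 462; 462 < 512? YES
  n = 12: C(12, 5) = 792; 792 < 512? NO
  n = 13: C(13, 5) = 1287; 1287 < 512? NO
  n = 14: C(14, 5) = 2002; 2002 < 512? NO
The largest n with C(n, 5) < 512 is n = 11 (where E[X] = 231/256 ≈ 0.902). Hence R(5, 5) > 11, i.e. R(5, 5) ≥ 12.

Largest n = 11; hence R(5, 5) > 11.


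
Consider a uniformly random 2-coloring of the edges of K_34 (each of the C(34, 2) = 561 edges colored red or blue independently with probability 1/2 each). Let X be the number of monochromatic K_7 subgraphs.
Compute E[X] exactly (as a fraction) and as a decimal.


Let X = Σ_S X_S over the C(34, 7) = 5379616 subsets S of size 7, where X_S = 1 if the K_7 on S is monochromatic.
For a fixed S, the K_7 on S has C(7, 2) = 21 edges. P[all 21 edges red] = (1/2)^21, and likewise for blue, so P[monochromatic] = 2·(1/2)^21 = 2^{1 − 21} = 1/1048576.
Summing: E[X] = C(34, 7) · 2^{1 − 21} = 5379616 · 1/1048576 = 168113/32768.
Numerically: E[X] ≈ 5.130.

E[X] = C(34,7)·2^(1−C(7,2)) = 168113/32768 ≈ 5.130.


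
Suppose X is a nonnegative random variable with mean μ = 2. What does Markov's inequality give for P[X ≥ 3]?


μ = E[X] = 2, a = 3.
Markov: P[X ≥ 3] ≤ μ/a = (2)/3 = 2/3.
Numerically: ≈ 0.667.
(Since a = 3 > μ = 2.000, the bound 2/3 is < 1 and informative.)

P[X ≥ 3] ≤ 2/3 ≈ 0.667.


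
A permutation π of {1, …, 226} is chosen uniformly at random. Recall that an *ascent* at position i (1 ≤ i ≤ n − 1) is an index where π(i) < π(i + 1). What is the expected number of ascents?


Write X = Σ X_I over i = 1, …, 225, with X_I the indicator of one ascent.
There are 225 indicators.
For each fixed i, the pair (π(i), π(i+1)) is a uniformly random ordered pair of distinct values from {1, …, 226}; by symmetry P[π(i) < π(i+1)] = 1/2.
By linearity: E[X] = 225 · (1/2) = (226 − 1) · (1/2) = 225/2 ≈ 112.5000.

E[X] = 225/2 = 112.5000.


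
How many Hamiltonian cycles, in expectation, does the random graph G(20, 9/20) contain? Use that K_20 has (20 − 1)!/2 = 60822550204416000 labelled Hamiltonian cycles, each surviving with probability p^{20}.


K_20 has (20 − 1)!/2 = 60822550204416000 labelled Hamiltonian cycles.
For each such Hamiltonian cycle H, let X_H = 1 if all 20 edges of H are present in G. Then P[X_H = 1] = p^{20} = (9/20)^{20} = 12157665459056928801/104857600000000000000000000.
By linearity of expectation: E[X] = Σ_H E[X_H] = 60822550204416000 · p^{20} = 60822550204416000 · 12157665459056928801/104857600000000000000000000 = 180532279724605553545860280221/25600000000000000000.
Numerically: E[X] ≈ 7.052e+09.

E[X] = 60822550204416000 · (9/20)^{20} = 180532279724605553545860280221/25600000000000000000 ≈ 7.052e+09.


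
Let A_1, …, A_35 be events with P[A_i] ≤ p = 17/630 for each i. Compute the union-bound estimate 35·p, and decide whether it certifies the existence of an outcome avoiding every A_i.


Union bound: P[∪_{i=1}^{35} A_i] ≤ Σ_i P[A_i] ≤ 35·p = 35·(17/630) = 17/18.
Numerically: 17/18 ≈ 0.9444444.
Is 17/18 < 1? YES.
Since P[∪ A_i] ≤ 17/18 < 1, the complement has P[∩ A_i^c] ≥ 1 − 17/18 = 1/18 > 0, so some outcome avoids every A_i.

35·p = 17/18 ≈ 0.9444444; existence CERTIFIED by the union bound.


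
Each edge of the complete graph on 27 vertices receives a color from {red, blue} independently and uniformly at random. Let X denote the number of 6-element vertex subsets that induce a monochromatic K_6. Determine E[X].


Let X = Σ_S X_S over the C(27, 6) = 296010 subsets S of size 6, where X_S = 1 if the K_6 on S is monochromatic.
For a fixed S, the K_6 on S has C(6, 2) = 15 edges. P[all 15 edges red] = (1/2)^15, and likewise for blue, so P[monochromatic] = 2·(1/2)^15 = 2^{1 − 15} = 1/16384.
By linearity of expectation: E[X] = C(27, 6) · 2^{1 − 15} = 296010 · 1/16384 = 148005/8192.
Numerically: E[X] ≈ 18.067017.

E[X] = C(27,6)·2^(1−C(6,2)) = 148005/8192 ≈ 18.067017.


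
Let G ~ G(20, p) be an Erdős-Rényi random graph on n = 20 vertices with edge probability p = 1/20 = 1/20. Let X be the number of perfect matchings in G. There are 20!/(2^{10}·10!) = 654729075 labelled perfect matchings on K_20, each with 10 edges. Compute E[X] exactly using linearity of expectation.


K_20 has 20!/(2^{10}·10!) = 654729075 labelled perfect matchings.
For each such perfect matching H, let X_H = 1 if all 10 edges of H are present in G. Then P[X_H = 1] = p^{10} = (1/20)^{10} = 1/10240000000000.
By linearity: E[X] = Σ_H E[X_H] = 654729075 · p^{10} = 654729075 · 1/10240000000000 = 26189163/409600000000.
Numerically: E[X] ≈ 6.39e-05.

E[X] = 654729075 · (1/20)^{10} = 26189163/409600000000 ≈ 6.39e-05.


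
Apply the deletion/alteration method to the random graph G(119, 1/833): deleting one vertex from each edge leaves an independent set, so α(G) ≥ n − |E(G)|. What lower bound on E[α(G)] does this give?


E[|E(G)|] = C(119, 2)·p = 7021 · (1/833) = 59/7.
E[α(G)] ≥ n − E[|E(G)|] = 119 − 59/7 = 774/7.
Numerically: ≈ 110.571.
(This is only a lower bound; the true E[α(G)] may be larger.)

E[α(G)] ≥ 774/7 ≈ 110.571.


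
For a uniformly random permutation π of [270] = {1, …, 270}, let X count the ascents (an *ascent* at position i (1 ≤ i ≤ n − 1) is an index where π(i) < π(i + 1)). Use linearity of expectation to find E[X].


Write X = Σ X_I over i = 1, …, 269, with X_I the indicator of one ascent.
There are 269 indicators.
For each fixed i, the pair (π(i), π(i+1)) is a uniformly random ordered pair of distinct values from {1, …, 270}; by symmetry P[π(i) < π(i+1)] = 1/2.
By linearity: E[X] = 269 · (1/2) = (270 − 1) · (1/2) = 269/2 ≈ 134.5000.

E[X] = 269/2 = 134.5000.


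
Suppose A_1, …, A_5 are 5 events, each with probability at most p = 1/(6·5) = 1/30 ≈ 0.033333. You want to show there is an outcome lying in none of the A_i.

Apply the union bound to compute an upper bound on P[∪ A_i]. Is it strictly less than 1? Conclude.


Union bound: P[∪_{i=1}^{5} A_i] ≤ Σ_i P[A_i] ≤ 5·p = 5·(1/30) = 1/6.
Numerically: 1/6 ≈ 0.166667.
Is 1/6 < 1? YES.
Since P[∪ A_i] ≤ 1/6 < 1, the complement has P[∩ A_i^c] ≥ 1 − 1/6 = 5/6 > 0, so some outcome avoids every A_i.

5·p = 1/6 ≈ 0.166667; existence CERTIFIED by the union bound.


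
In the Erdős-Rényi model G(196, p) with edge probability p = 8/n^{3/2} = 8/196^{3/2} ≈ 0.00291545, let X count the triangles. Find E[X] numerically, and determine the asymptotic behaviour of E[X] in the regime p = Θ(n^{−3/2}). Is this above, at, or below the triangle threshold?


Number of potential triangles: C(196, 3) = 1235780.
Each occurs with probability p³ ≈ (0.00291545)³ ≈ 2.47809322e-08.
By linearity: E[X] = C(196, 3)·p³ ≈ 1235780 · 2.47809322e-08 ≈ 0.030624.
Since α = 3/2 > 1, p = c/n^{3/2} = o(1/n) is below the triangle threshold p ~ 1/n. Asymptotically E[X] ~ (c³/6)·n^{3(1−α)} = (8³/6)·n^{-1.5} → 0, so by Markov's inequality G has no triangles w.h.p.

E[X] ≈ 0.030624; in regime p = Θ(1/n^{3/2}) E[X] tends to 0 (below the triangle threshold p ~ 1/n).


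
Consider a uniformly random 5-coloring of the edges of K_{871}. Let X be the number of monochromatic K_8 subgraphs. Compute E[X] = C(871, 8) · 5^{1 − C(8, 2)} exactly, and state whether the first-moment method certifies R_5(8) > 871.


E[X] = C(871, 8) · 5^{1 − 28} = 7954689371890086540 · 5^{−27} = 7954689371890086540/7450580596923828125.
As a reduced fraction: E[X] = 1590937874378017308/1490116119384765625 ≈ 1.0676603.
Is E[X] < 1? NO.
Since E[X] ≥ 1, the first-moment bound is inconclusive at n = 871; it does NOT by itself certify R_5(8) > 871.

E[X] = 1590937874378017308/1490116119384765625 ≈ 1.0676603; E[X] ≥ 1; first-moment method inconclusive here.


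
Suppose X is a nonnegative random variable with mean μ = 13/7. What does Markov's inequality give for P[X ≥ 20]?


μ = E[X] = 13/7, a = 20.
Markov: P[X ≥ 20] ≤ μ/a = (13/7)/20 = 13/140.
Numerically: ≈ 0.09286.
(Since a = 20 > μ = 1.85714, the bound 13/140 is < 1 and informative.)

P[X ≥ 20] ≤ 13/140 ≈ 0.09286.


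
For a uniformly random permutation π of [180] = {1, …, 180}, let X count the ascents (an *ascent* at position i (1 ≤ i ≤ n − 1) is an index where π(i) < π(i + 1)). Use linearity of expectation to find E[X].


Write X = Σ X_I over i = 1, …, 179, with X_I the indicator of one ascent.
There are 179 indicators.
For each fixed i, the pair (π(i), π(i+1)) is a uniformly random ordered pair of distinct values from {1, …, 180}; by symmetry P[π(i) < π(i+1)] = 1/2.
By linearity: E[X] = 179 · (1/2) = (180 − 1) · (1/2) = 179/2 ≈ 89.500.

E[X] = 179/2 = 89.500.


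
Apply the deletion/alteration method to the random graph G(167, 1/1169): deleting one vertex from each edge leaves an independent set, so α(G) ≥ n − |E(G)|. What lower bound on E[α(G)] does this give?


E[|E(G)|] = C(167, 2)·p = 13861 · (1/1169) = 83/7.
E[α(G)] ≥ n − E[|E(G)|] = 167 − 83/7 = 1086/7.
Numerically: ≈ 155.143.
(This is only a lower bound; the true E[α(G)] may be larger.)

E[α(G)] ≥ 1086/7 ≈ 155.143.


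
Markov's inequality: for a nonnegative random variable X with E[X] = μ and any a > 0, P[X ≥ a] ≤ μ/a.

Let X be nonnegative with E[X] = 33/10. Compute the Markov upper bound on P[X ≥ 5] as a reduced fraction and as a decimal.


μ = E[X] = 33/10, a = 5.
Markov: P[X ≥ 5] ≤ μ/a = (33/10)/5 = 33/50.
Numerically: ≈ 0.660.
(Since a = 5 > μ = 3.300, the bound 33/50 is < 1 and informative.)

P[X ≥ 5] ≤ 33/50 ≈ 0.660.


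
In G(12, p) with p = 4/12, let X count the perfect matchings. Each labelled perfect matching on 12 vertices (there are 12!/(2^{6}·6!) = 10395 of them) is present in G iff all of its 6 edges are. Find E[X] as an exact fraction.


K_12 has 12!/(2^{6}·6!) = 10395 labelled perfect matchings.
For each such perfect matching H, let X_H = 1 if all 6 edges of H are present in G. Then P[X_H = 1] = p^{6} = (1/3)^{6} = 1/729.
Summing the indicators: E[X] = Σ_H E[X_H] = 10395 · p^{6} = 10395 · 1/729 = 385/27.
Numerically: E[X] ≈ 14.26.

E[X] = 10395 · (1/3)^{6} = 385/27 ≈ 14.26.


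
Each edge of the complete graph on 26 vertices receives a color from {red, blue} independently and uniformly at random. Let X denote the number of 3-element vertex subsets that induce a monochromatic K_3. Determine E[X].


Let X = Σ_S X_S over the C(26, 3) = 2600 subsets S of size 3, where X_S = 1 if the K_3 on S is monochromatic.
For a fixed S, the K_3 on S has C(3, 2) = 3 edges. P[all 3 edges red] = (1/2)^3, and likewise for blue, so P[monochromatic] = 2·(1/2)^3 = 2^{1 − 3} = 1/4.
By linearity of expectation: E[X] = C(26, 3) · 2^{1 − 3} = 2600 · 1/4 = 650.
Numerically: E[X] ≈ 650.000.

E[X] = C(26,3)·2^(1−C(3,2)) = 650 ≈ 650.000.
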